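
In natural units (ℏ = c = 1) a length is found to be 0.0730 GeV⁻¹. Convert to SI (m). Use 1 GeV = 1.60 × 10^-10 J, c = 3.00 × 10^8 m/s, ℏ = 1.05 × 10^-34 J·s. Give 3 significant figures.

A length is [E]⁻¹ in ℏ=c=1; restore one factor of ℏc.
1 GeV⁻¹ → ℏc × (1 GeV in J)⁻¹ = 1.97 × 10^-16 m.
Result: 0.0730 × 1.97 × 10^-16 = 1.44 × 10^-17 m.

1.44 × 10^-17 m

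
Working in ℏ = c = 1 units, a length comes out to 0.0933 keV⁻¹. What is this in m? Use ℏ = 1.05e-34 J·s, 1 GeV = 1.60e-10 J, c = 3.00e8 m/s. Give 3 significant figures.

A length is [E]⁻¹ in ℏ=c=1; restore one factor of ℏc.
1 GeV⁻¹ → ℏc × (1 GeV in J)⁻¹ = 1.97e-16 m.
Convert the energy scale: 0.0933 keV⁻¹ = 9.33e4 GeV⁻¹.
Result: 9.33e4 × 1.97e-16 = 1.84e-11 m.

1.84e-11 m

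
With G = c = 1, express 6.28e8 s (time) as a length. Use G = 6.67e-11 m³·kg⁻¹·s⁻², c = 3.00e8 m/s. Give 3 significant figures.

Time → length via c.
6.28e8 s × (c) = 1.88e17 m

1.88e17 m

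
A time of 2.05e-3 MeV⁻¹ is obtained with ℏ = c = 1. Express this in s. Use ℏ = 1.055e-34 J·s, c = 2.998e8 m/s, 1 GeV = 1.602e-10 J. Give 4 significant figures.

1.350e-24 s

A time is [E]⁻¹ in ℏ=c=1; restore one factor of ℏ.
1 GeV⁻¹ → ℏ × (1 GeV in J)⁻¹ = 6.586e-25 s.
Convert the energy scale: 2.05e-3 MeV⁻¹ = 2.05 GeV⁻¹.
Result: 2.05 × 6.586e-25 = 1.350e-24 s.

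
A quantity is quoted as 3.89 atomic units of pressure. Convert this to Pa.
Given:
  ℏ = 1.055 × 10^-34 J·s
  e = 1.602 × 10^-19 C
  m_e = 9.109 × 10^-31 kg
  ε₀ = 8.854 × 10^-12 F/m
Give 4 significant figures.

1.139 × 10^14 Pa

One atomic unit of pressure: P_au = E_h/a₀³ = m_e⁴e¹⁰/((4πε₀)⁵ℏ⁸) = 2.929 × 10^13 Pa.
3.89 × 2.929 × 10^13 Pa = 1.139 × 10^14 Pa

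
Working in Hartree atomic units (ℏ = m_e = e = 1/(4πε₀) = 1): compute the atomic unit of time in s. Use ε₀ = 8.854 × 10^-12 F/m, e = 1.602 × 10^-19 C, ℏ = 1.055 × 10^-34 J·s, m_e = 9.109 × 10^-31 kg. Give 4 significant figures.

Dimensional analysis gives τ_au = (4πε₀)²ℏ³/(m_e e⁴).
E_h = 4.354 × 10^-18 J
ℏ/E_h = 2.423 × 10^-17 s

2.423 × 10^-17 s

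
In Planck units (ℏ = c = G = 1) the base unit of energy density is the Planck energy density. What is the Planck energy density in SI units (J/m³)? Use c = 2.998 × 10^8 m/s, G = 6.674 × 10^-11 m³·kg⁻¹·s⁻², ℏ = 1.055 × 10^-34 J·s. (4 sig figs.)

4.632 × 10^113 J/m³

u_P = c⁷/(ℏG²)
  = 2.177 × 10^59 / 4.699 × 10^-55
  = 4.632 × 10^113 J/m³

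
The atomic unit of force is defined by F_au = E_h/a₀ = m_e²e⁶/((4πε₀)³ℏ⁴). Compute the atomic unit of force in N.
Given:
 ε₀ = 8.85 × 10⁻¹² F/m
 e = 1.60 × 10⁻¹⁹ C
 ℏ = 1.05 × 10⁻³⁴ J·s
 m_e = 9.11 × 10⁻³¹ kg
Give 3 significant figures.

F_au = E_h/a₀ = m_e²e⁶/((4πε₀)³ℏ⁴)
E_h = 4.38 × 10⁻¹⁸ J
a₀ = 5.26 × 10⁻¹¹ m
E_h/a₀ = 8.33 × 10⁻⁸ N

8.33 × 10⁻⁸ N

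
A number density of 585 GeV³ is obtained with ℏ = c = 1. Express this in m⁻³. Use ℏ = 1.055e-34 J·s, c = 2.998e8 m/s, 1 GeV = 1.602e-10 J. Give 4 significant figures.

7.601e49 m⁻³

Number density is [L]⁻³ = [E]³/(ℏc)³.
1 GeV³ → 1/(ℏc)³ × (1 GeV in J)³ = 1.299e47 m⁻³.
Result: 585 × 1.299e47 = 7.601e49 m⁻³.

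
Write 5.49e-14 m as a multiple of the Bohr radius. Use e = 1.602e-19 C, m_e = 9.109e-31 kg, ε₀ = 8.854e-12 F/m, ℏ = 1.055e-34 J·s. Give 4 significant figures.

1.036e-3

Bohr radius: a₀ = 4πε₀ℏ²/(m_e e²) = 5.297e-11 m.
5.49e-14 / 5.297e-11 = 1.036e-3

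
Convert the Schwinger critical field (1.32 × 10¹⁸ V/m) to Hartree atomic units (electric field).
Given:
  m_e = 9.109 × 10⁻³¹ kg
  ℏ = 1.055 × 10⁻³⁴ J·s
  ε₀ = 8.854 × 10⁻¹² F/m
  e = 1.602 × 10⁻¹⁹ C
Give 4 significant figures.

atomic unit of electric field: E_au = E_h/(e a₀) = m_e²e⁵/((4πε₀)³ℏ⁴) = 5.131 × 10¹¹ V/m.
1.32 × 10¹⁸ / 5.131 × 10¹¹ = 2.573 × 10⁶

2.573 × 10⁶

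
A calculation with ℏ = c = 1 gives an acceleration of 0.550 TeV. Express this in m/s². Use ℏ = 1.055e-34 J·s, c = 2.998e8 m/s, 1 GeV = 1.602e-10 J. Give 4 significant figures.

2.504e35 m/s²

Acceleration is [L]/[T]² = c·[E]/ℏ.
1 GeV → c/ℏ × (1 GeV in J) = 4.552e32 m/s².
Convert the energy scale: 0.550 TeV = 550 GeV.
Result: 550 × 4.552e32 = 2.504e35 m/s².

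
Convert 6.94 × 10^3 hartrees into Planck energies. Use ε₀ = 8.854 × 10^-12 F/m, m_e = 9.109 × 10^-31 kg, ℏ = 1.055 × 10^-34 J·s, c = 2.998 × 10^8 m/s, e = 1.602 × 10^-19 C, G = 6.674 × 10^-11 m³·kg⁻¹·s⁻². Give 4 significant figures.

hartree: E_h = m_e e⁴/(4πε₀ℏ)² = 4.354 × 10^-18 J
Planck energy: E_P = √(ℏc⁵/G) = 1.957 × 10^9 J
6.94 × 10^3 × 4.354 × 10^-18 / 1.957 × 10^9 = 1.544 × 10^-23

1.544 × 10^-23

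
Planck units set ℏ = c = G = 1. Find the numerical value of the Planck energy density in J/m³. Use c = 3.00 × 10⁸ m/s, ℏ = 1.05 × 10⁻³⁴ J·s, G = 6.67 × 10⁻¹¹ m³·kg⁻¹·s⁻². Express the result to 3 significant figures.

4.68 × 10¹¹³ J/m³

The unique combination of the constants set to 1 with dimensions of energy density is u_P = c⁷/(ℏG²).
  = 2.19 × 10⁵⁹ / 4.67 × 10⁻⁵⁵
  = 4.68 × 10¹¹³ J/m³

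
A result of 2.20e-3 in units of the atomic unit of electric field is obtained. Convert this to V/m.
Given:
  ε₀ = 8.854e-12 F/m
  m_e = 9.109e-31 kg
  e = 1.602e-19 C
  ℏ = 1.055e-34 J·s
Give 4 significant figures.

One atomic unit of electric field: E_au = E_h/(e a₀) = m_e²e⁵/((4πε₀)³ℏ⁴) = 5.131e11 V/m.
2.20e-3 × 5.131e11 V/m = 1.129e9 V/m

1.129e9 V/m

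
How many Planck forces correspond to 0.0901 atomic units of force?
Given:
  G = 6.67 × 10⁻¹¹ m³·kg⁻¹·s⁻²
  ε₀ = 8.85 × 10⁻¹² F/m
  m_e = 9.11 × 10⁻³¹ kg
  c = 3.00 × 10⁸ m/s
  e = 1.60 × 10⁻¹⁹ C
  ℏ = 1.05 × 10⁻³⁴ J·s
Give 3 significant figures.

6.18 × 10⁻⁵³

atomic unit of force: F_au = E_h/a₀ = m_e²e⁶/((4πε₀)³ℏ⁴) = 8.33 × 10⁻⁸ N
Planck force: F_P = c⁴/G = 1.21 × 10⁴⁴ N
0.0901 × 8.33 × 10⁻⁸ / 1.21 × 10⁴⁴ = 6.18 × 10⁻⁵³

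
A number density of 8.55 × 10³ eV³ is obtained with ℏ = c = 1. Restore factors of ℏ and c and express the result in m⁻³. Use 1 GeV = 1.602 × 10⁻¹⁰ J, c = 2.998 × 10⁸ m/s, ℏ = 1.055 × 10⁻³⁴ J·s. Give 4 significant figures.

1.111 × 10²⁴ m⁻³

Number density is [L]⁻³ = [E]³/(ℏc)³.
1 GeV³ → 1/(ℏc)³ × (1 GeV in J)³ = 1.299 × 10⁴⁷ m⁻³.
Convert the energy scale: 8.55 × 10³ eV³ = 8.55 × 10⁻²⁴ GeV³.
Result: 8.55 × 10⁻²⁴ × 1.299 × 10⁴⁷ = 1.111 × 10²⁴ m⁻³.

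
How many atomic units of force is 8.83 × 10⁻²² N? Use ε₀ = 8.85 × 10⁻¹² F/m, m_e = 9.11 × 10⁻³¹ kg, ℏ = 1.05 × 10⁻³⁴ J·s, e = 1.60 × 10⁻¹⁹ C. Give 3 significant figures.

1.06 × 10⁻¹⁴

atomic unit of force: F_au = E_h/a₀ = m_e²e⁶/((4πε₀)³ℏ⁴) = 8.33 × 10⁻⁸ N.
8.83 × 10⁻²² / 8.33 × 10⁻⁸ = 1.06 × 10⁻¹⁴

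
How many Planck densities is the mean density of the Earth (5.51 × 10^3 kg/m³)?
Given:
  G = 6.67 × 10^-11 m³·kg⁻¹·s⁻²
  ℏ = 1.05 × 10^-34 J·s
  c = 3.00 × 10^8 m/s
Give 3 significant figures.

1.06 × 10^-93

Planck density: ρ_P = c⁵/(ℏG²) = 5.20 × 10^96 kg/m³.
5.51 × 10^3 / 5.20 × 10^96 = 1.06 × 10^-93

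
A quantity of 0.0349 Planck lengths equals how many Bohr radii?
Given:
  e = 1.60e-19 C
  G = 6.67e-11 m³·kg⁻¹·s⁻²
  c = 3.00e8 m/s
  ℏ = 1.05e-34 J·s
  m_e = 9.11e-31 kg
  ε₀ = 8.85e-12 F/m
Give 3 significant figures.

Planck length: ℓ_P = √(ℏG/c³) = 1.61e-35 m
Bohr radius: a₀ = 4πε₀ℏ²/(m_e e²) = 5.26e-11 m
0.0349 × 1.61e-35 / 5.26e-11 = 1.07e-26

1.07e-26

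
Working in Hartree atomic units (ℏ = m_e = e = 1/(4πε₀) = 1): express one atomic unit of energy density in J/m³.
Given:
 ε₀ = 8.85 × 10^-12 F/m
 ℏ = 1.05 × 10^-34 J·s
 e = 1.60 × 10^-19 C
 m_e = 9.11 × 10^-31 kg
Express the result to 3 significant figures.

3.01 × 10^13 J/m³

Dimensional analysis gives u_au = E_h/a₀³ = m_e⁴e¹⁰/((4πε₀)⁵ℏ⁸).
E_h = 4.38 × 10^-18 J
a₀ = 5.26 × 10^-11 m
E_h/a₀³ = 3.01 × 10^13 J/m³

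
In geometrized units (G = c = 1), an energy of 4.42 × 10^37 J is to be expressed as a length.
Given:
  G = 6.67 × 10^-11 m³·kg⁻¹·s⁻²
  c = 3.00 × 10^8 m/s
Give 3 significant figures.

Energy → length via G/c⁴.
4.42 × 10^37 J × (G/c⁴) = 3.64 × 10^-7 m

3.64 × 10^-7 m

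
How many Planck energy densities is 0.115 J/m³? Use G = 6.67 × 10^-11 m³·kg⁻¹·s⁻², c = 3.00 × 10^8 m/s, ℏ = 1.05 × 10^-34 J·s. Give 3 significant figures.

Planck energy density: u_P = c⁷/(ℏG²) = 4.68 × 10^113 J/m³.
0.115 / 4.68 × 10^113 = 2.46 × 10^-115

2.46 × 10^-115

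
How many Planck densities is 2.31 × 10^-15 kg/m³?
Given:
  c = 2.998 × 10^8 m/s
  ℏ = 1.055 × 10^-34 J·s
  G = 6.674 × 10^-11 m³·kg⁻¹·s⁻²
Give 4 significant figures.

4.482 × 10^-112

Planck density: ρ_P = c⁵/(ℏG²) = 5.154 × 10^96 kg/m³.
2.31 × 10^-15 / 5.154 × 10^96 = 4.482 × 10^-112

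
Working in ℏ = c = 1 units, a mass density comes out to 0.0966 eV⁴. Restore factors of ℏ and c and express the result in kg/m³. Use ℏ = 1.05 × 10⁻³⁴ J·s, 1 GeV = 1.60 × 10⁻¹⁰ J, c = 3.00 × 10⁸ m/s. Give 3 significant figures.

Mass density is [E]/(c²[L]³) = [E]⁴/(ℏ³c⁵).
1 GeV⁴ → 1/(ℏ³c⁵) × (1 GeV in J)⁴ = 2.33 × 10²⁰ kg/m³.
Convert the energy scale: 0.0966 eV⁴ = 9.66 × 10⁻³⁸ GeV⁴.
Result: 9.66 × 10⁻³⁸ × 2.33 × 10²⁰ = 2.25 × 10⁻¹⁷ kg/m³.

2.25 × 10⁻¹⁷ kg/m³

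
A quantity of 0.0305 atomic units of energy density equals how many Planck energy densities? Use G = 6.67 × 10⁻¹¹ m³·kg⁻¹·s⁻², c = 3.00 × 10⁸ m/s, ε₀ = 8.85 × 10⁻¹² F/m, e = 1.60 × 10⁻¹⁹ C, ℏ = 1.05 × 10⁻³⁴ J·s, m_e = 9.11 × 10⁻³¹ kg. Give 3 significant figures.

1.96 × 10⁻¹⁰²

atomic unit of energy density: u_au = E_h/a₀³ = m_e⁴e¹⁰/((4πε₀)⁵ℏ⁸) = 3.01 × 10¹³ J/m³
Planck energy density: u_P = c⁷/(ℏG²) = 4.68 × 10¹¹³ J/m³
0.0305 × 3.01 × 10¹³ / 4.68 × 10¹¹³ = 1.96 × 10⁻¹⁰²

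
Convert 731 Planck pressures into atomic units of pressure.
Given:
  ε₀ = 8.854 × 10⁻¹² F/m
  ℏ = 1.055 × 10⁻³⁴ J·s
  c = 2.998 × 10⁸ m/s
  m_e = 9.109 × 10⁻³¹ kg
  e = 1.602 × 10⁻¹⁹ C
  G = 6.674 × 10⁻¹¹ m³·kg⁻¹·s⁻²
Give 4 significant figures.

1.156 × 10¹⁰³

Planck pressure: p_P = c⁷/(ℏG²) = 4.632 × 10¹¹³ Pa
atomic unit of pressure: P_au = E_h/a₀³ = m_e⁴e¹⁰/((4πε₀)⁵ℏ⁸) = 2.929 × 10¹³ Pa
731 × 4.632 × 10¹¹³ / 2.929 × 10¹³ = 1.156 × 10¹⁰³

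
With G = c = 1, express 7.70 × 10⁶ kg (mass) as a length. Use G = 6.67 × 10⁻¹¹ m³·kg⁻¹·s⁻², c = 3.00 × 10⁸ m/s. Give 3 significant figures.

In G = c = 1 units mass has dimensions of length; the conversion factor is G/c².
7.70 × 10⁶ kg × (G/c²) = 5.71 × 10⁻²¹ m

5.71 × 10⁻²¹ m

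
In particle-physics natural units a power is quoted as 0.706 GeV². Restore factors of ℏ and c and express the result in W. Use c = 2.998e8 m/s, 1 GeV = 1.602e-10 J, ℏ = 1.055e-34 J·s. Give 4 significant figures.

1.717e14 W

Power is [E]/[T] = [E]²/ℏ.
1 GeV² → 1/ℏ × (1 GeV in J)² = 2.433e14 W.
Result: 0.706 × 2.433e14 = 1.717e14 W.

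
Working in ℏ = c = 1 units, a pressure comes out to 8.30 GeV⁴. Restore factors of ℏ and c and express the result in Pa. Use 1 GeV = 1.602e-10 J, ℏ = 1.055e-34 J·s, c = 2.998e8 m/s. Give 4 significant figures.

Pressure is [E]/[L]³ = [E]⁴/(ℏc)³.
1 GeV⁴ → 1/(ℏc)³ × (1 GeV in J)⁴ = 2.082e37 Pa.
Result: 8.30 × 2.082e37 = 1.728e38 Pa.

1.728e38 Pa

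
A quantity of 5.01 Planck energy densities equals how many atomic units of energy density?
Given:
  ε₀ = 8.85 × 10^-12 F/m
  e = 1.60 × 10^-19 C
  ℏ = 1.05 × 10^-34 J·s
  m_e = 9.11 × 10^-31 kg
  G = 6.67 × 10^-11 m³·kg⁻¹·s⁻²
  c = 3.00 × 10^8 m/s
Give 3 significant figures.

7.78 × 10^100

Planck energy density: u_P = c⁷/(ℏG²) = 4.68 × 10^113 J/m³
atomic unit of energy density: u_au = E_h/a₀³ = m_e⁴e¹⁰/((4πε₀)⁵ℏ⁸) = 3.01 × 10^13 J/m³
5.01 × 4.68 × 10^113 / 3.01 × 10^13 = 7.78 × 10^100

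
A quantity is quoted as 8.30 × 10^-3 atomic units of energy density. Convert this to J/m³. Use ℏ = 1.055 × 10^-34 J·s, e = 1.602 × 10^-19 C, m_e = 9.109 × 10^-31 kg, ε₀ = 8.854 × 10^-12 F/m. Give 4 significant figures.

One atomic unit of energy density: u_au = E_h/a₀³ = m_e⁴e¹⁰/((4πε₀)⁵ℏ⁸) = 2.929 × 10^13 J/m³.
8.30 × 10^-3 × 2.929 × 10^13 J/m³ = 2.431 × 10^11 J/m³

2.431 × 10^11 J/m³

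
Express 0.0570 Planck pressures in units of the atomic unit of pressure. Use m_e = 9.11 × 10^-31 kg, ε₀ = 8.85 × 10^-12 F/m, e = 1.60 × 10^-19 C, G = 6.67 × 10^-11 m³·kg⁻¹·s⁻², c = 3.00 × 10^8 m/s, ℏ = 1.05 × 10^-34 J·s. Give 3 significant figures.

Planck pressure: p_P = c⁷/(ℏG²) = 4.68 × 10^113 Pa
atomic unit of pressure: P_au = E_h/a₀³ = m_e⁴e¹⁰/((4πε₀)⁵ℏ⁸) = 3.01 × 10^13 Pa
0.0570 × 4.68 × 10^113 / 3.01 × 10^13 = 8.86 × 10^98

8.86 × 10^98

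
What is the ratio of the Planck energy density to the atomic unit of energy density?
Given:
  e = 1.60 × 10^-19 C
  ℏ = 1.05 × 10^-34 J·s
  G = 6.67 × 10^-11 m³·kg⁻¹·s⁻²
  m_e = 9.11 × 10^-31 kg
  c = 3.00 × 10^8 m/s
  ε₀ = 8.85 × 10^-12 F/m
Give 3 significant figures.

1.55 × 10^100

Planck energy density: u_P = c⁷/(ℏG²) = 4.68 × 10^113 J/m³
atomic unit of energy density: u_au = E_h/a₀³ = m_e⁴e¹⁰/((4πε₀)⁵ℏ⁸) = 3.01 × 10^13 J/m³
ratio = 4.68 × 10^113 / 3.01 × 10^13 = 1.55 × 10^100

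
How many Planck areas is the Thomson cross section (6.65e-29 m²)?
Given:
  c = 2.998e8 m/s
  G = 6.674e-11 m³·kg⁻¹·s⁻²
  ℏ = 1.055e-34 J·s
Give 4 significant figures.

2.545e41

Planck area: A_P = ℏG/c³ = 2.613e-70 m².
6.65e-29 / 2.613e-70 = 2.545e41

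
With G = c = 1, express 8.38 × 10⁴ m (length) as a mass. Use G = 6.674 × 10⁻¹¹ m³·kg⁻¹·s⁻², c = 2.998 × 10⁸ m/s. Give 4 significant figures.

1.129 × 10³² kg

Length → mass via c²/G.
8.38 × 10⁴ m × (c²/G) = 1.129 × 10³² kg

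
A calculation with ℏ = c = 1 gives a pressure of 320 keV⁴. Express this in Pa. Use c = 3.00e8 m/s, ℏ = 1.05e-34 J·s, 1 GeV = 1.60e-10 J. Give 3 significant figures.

Pressure is [E]/[L]³ = [E]⁴/(ℏc)³.
1 GeV⁴ → 1/(ℏc)³ × (1 GeV in J)⁴ = 2.10e37 Pa.
Convert the energy scale: 320 keV⁴ = 3.20e-22 GeV⁴.
Result: 3.20e-22 × 2.10e37 = 6.71e15 Pa.

6.71e15 Pa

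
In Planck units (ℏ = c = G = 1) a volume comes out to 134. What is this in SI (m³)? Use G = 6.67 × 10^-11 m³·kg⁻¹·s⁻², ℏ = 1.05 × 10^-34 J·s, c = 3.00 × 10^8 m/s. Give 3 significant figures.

One Planck volume: V_P = (ℏG/c³)^(3/2) = 4.18 × 10^-105 m³.
134 × 4.18 × 10^-105 m³ = 5.60 × 10^-103 m³

5.60 × 10^-103 m³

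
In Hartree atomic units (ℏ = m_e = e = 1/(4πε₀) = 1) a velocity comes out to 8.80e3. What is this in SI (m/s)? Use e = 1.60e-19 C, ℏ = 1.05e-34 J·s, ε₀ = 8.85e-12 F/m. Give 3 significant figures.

One atomic unit of velocity: v_au = e²/(4πε₀ℏ) = 2.19e6 m/s.
8.80e3 × 2.19e6 m/s = 1.93e10 m/s

1.93e10 m/s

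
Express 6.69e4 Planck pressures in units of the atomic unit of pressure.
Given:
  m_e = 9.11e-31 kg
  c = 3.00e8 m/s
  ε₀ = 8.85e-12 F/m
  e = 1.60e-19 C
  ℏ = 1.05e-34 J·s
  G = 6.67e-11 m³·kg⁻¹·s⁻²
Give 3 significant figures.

1.04e105

Planck pressure: p_P = c⁷/(ℏG²) = 4.68e113 Pa
atomic unit of pressure: P_au = E_h/a₀³ = m_e⁴e¹⁰/((4πε₀)⁵ℏ⁸) = 3.01e13 Pa
6.69e4 × 4.68e113 / 3.01e13 = 1.04e105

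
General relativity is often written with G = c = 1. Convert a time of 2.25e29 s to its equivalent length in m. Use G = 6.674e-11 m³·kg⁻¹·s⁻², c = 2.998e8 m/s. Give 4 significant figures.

Time → length via c.
2.25e29 s × (c) = 6.746e37 m

6.746e37 m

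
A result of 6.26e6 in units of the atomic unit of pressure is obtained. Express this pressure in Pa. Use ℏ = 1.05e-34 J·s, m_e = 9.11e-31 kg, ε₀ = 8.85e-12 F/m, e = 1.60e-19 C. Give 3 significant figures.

One atomic unit of pressure: P_au = E_h/a₀³ = m_e⁴e¹⁰/((4πε₀)⁵ℏ⁸) = 3.01e13 Pa.
6.26e6 × 3.01e13 Pa = 1.89e20 Pa

1.89e20 Pa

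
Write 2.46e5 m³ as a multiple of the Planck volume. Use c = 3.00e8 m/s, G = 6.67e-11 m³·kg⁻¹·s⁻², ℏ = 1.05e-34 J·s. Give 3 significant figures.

Planck volume: V_P = (ℏG/c³)^(3/2) = 4.18e-105 m³.
2.46e5 / 4.18e-105 = 5.89e109

5.89e109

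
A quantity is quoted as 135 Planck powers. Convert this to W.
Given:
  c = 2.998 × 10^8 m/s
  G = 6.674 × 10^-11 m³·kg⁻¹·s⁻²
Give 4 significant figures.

One Planck power: P_P = c⁵/G = 3.629 × 10^52 W.
135 × 3.629 × 10^52 W = 4.899 × 10^54 W

4.899 × 10^54 W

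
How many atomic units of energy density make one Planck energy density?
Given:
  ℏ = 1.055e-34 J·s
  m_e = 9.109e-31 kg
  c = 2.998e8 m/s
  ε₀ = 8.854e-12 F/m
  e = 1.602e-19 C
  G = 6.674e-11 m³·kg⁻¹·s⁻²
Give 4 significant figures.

1.581e100

Planck energy density: u_P = c⁷/(ℏG²) = 4.632e113 J/m³
atomic unit of energy density: u_au = E_h/a₀³ = m_e⁴e¹⁰/((4πε₀)⁵ℏ⁸) = 2.929e13 J/m³
ratio = 4.632e113 / 2.929e13 = 1.581e100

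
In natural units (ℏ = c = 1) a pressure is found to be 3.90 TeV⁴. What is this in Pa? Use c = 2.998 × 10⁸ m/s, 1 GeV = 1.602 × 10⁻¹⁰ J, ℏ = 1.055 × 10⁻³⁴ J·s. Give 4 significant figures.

8.118 × 10⁴⁹ Pa

Pressure is [E]/[L]³ = [E]⁴/(ℏc)³.
1 GeV⁴ → 1/(ℏc)³ × (1 GeV in J)⁴ = 2.082 × 10³⁷ Pa.
Convert the energy scale: 3.90 TeV⁴ = 3.90 × 10¹² GeV⁴.
Result: 3.90 × 10¹² × 2.082 × 10³⁷ = 8.118 × 10⁴⁹ Pa.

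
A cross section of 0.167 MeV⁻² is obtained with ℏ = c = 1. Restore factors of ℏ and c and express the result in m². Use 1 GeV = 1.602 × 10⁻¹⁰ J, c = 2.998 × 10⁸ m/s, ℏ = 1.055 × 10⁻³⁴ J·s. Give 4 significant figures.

6.510 × 10⁻²⁷ m²

Area is [L]² = [E]⁻²·(ℏc)²; restore (ℏc)².
1 GeV⁻² → (ℏc)² × (1 GeV in J)⁻² = 3.898 × 10⁻³² m².
Convert the energy scale: 0.167 MeV⁻² = 1.67 × 10⁵ GeV⁻².
Result: 1.67 × 10⁵ × 3.898 × 10⁻³² = 6.510 × 10⁻²⁷ m².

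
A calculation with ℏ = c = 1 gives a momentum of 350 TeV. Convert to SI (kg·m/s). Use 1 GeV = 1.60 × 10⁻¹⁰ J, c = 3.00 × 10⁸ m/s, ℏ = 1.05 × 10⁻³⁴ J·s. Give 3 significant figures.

Momentum is [E]/c; divide by c.
1 GeV → 1/c × (1 GeV in J) = 5.33 × 10⁻¹⁹ kg·m/s.
Convert the energy scale: 350 TeV = 3.50 × 10⁵ GeV.
Result: 3.50 × 10⁵ × 5.33 × 10⁻¹⁹ = 1.87 × 10⁻¹³ kg·m/s.

1.87 × 10⁻¹³ kg·m/s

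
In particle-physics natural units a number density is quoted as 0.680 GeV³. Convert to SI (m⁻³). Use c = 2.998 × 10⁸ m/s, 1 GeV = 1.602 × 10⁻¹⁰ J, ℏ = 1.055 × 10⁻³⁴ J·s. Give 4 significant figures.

8.836 × 10⁴⁶ m⁻³

Number density is [L]⁻³ = [E]³/(ℏc)³.
1 GeV³ → 1/(ℏc)³ × (1 GeV in J)³ = 1.299 × 10⁴⁷ m⁻³.
Result: 0.680 × 1.299 × 10⁴⁷ = 8.836 × 10⁴⁶ m⁻³.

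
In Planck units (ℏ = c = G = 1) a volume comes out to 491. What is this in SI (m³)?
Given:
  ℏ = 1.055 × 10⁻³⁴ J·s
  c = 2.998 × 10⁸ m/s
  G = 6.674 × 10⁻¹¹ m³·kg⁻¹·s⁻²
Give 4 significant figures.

2.074 × 10⁻¹⁰² m³

One Planck volume: V_P = (ℏG/c³)^(3/2) = 4.224 × 10⁻¹⁰⁵ m³.
491 × 4.224 × 10⁻¹⁰⁵ m³ = 2.074 × 10⁻¹⁰² m³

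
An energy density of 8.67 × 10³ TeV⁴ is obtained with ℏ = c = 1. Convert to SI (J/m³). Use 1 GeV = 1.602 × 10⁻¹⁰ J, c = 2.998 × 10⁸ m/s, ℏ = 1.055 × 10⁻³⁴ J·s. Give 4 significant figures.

1.805 × 10⁵³ J/m³

[E]/[L]³ = [E]⁴/(ℏc)³; restore (ℏc)⁻³.
1 GeV⁴ → 1/(ℏc)³ × (1 GeV in J)⁴ = 2.082 × 10³⁷ J/m³.
Convert the energy scale: 8.67 × 10³ TeV⁴ = 8.67 × 10¹⁵ GeV⁴.
Result: 8.67 × 10¹⁵ × 2.082 × 10³⁷ = 1.805 × 10⁵³ J/m³.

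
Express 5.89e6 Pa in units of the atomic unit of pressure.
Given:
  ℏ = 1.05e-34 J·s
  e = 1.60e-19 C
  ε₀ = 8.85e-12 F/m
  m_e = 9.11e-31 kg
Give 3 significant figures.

1.95e-7

atomic unit of pressure: P_au = E_h/a₀³ = m_e⁴e¹⁰/((4πε₀)⁵ℏ⁸) = 3.01e13 Pa.
5.89e6 / 3.01e13 = 1.95e-7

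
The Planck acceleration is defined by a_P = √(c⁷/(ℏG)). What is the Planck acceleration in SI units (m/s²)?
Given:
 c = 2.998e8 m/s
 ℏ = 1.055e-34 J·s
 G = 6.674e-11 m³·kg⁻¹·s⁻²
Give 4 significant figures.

5.560e51 m/s²

a_P = √(c⁷/(ℏG))
  = √(3.092e103)
  = 5.560e51 m/s²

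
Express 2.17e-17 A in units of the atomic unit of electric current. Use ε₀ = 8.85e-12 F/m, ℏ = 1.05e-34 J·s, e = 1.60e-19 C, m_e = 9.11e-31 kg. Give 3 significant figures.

3.25e-15

atomic unit of electric current: I_au = e E_h/ℏ = m_e e⁵/((4πε₀)²ℏ³) = 6.67e-3 A.
2.17e-17 / 6.67e-3 = 3.25e-15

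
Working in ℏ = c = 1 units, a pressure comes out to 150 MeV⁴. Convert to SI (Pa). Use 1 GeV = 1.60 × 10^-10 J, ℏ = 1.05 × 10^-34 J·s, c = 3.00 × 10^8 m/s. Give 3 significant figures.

3.15 × 10^27 Pa

Pressure is [E]/[L]³ = [E]⁴/(ℏc)³.
1 GeV⁴ → 1/(ℏc)³ × (1 GeV in J)⁴ = 2.10 × 10^37 Pa.
Convert the energy scale: 150 MeV⁴ = 1.50 × 10^-10 GeV⁴.
Result: 1.50 × 10^-10 × 2.10 × 10^37 = 3.15 × 10^27 Pa.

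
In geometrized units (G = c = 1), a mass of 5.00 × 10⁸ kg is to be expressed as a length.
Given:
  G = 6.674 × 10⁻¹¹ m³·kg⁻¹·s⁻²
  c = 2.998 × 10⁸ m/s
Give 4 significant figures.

In G = c = 1 units mass has dimensions of length; the conversion factor is G/c².
5.00 × 10⁸ kg × (G/c²) = 3.713 × 10⁻¹⁹ m

3.713 × 10⁻¹⁹ m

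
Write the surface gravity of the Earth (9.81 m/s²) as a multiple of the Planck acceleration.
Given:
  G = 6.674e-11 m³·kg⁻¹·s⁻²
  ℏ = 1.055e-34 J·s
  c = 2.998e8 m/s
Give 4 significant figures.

Planck acceleration: a_P = √(c⁷/(ℏG)) = 5.560e51 m/s².
9.81 / 5.560e51 = 1.764e-51

1.764e-51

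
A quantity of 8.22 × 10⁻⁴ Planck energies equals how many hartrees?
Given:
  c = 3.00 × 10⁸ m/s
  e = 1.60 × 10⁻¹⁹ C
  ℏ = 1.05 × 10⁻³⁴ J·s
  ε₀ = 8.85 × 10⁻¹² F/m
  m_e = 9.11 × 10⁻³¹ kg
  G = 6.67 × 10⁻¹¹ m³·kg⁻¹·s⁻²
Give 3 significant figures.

Planck energy: E_P = √(ℏc⁵/G) = 1.96 × 10⁹ J
hartree: E_h = m_e e⁴/(4πε₀ℏ)² = 4.38 × 10⁻¹⁸ J
8.22 × 10⁻⁴ × 1.96 × 10⁹ / 4.38 × 10⁻¹⁸ = 3.67 × 10²³

3.67 × 10²³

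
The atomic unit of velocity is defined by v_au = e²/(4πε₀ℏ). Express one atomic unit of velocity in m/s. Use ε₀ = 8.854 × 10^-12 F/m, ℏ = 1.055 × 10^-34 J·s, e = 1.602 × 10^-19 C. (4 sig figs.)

2.186 × 10^6 m/s

v_au = e²/(4πε₀ℏ)
  = 2.566 × 10^-38 / 1.174 × 10^-44
  = 2.186 × 10^6 m/s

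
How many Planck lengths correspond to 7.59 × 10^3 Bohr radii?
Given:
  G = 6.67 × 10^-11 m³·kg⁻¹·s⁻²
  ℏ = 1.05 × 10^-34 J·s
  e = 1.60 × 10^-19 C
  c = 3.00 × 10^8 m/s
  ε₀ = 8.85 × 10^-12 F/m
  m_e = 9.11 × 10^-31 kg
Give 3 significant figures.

Bohr radius: a₀ = 4πε₀ℏ²/(m_e e²) = 5.26 × 10^-11 m
Planck length: ℓ_P = √(ℏG/c³) = 1.61 × 10^-35 m
7.59 × 10^3 × 5.26 × 10^-11 / 1.61 × 10^-35 = 2.48 × 10^28

2.48 × 10^28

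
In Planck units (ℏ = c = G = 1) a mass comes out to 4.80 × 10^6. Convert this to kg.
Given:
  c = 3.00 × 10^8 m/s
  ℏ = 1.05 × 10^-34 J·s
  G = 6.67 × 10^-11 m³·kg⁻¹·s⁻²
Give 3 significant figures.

One Planck mass: m_P = √(ℏc/G) = 2.17 × 10^-8 kg.
4.80 × 10^6 × 2.17 × 10^-8 kg = 0.104 kg

0.104 kg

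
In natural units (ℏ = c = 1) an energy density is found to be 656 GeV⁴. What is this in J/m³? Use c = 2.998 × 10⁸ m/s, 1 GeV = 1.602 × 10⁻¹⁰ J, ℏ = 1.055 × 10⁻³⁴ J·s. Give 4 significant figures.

[E]/[L]³ = [E]⁴/(ℏc)³; restore (ℏc)⁻³.
1 GeV⁴ → 1/(ℏc)³ × (1 GeV in J)⁴ = 2.082 × 10³⁷ J/m³.
Result: 656 × 2.082 × 10³⁷ = 1.366 × 10⁴⁰ J/m³.

1.366 × 10⁴⁰ J/m³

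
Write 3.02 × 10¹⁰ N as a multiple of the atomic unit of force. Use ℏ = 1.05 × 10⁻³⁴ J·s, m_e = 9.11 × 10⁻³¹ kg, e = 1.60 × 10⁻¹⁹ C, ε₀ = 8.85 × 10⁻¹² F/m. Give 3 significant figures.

atomic unit of force: F_au = E_h/a₀ = m_e²e⁶/((4πε₀)³ℏ⁴) = 8.33 × 10⁻⁸ N.
3.02 × 10¹⁰ / 8.33 × 10⁻⁸ = 3.63 × 10¹⁷

3.63 × 10¹⁷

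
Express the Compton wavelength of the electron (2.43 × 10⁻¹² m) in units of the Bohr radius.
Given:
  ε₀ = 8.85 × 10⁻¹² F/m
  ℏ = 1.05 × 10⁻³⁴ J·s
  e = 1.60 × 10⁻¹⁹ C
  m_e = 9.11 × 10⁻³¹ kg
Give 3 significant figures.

0.0462

Bohr radius: a₀ = 4πε₀ℏ²/(m_e e²) = 5.26 × 10⁻¹¹ m.
2.43 × 10⁻¹² / 5.26 × 10⁻¹¹ = 0.0462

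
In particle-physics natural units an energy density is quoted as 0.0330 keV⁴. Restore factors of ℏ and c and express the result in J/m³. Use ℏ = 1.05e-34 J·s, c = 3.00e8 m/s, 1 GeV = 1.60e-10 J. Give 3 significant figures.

6.92e11 J/m³

[E]/[L]³ = [E]⁴/(ℏc)³; restore (ℏc)⁻³.
1 GeV⁴ → 1/(ℏc)³ × (1 GeV in J)⁴ = 2.10e37 J/m³.
Convert the energy scale: 0.0330 keV⁴ = 3.30e-26 GeV⁴.
Result: 3.30e-26 × 2.10e37 = 6.92e11 J/m³.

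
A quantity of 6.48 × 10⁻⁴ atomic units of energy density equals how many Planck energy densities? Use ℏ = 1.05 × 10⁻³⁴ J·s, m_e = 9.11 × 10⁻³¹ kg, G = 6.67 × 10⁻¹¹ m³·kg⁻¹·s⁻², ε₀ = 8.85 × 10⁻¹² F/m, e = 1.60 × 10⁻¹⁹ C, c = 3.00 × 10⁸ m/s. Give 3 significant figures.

4.17 × 10⁻¹⁰⁴

atomic unit of energy density: u_au = E_h/a₀³ = m_e⁴e¹⁰/((4πε₀)⁵ℏ⁸) = 3.01 × 10¹³ J/m³
Planck energy density: u_P = c⁷/(ℏG²) = 4.68 × 10¹¹³ J/m³
6.48 × 10⁻⁴ × 3.01 × 10¹³ / 4.68 × 10¹¹³ = 4.17 × 10⁻¹⁰⁴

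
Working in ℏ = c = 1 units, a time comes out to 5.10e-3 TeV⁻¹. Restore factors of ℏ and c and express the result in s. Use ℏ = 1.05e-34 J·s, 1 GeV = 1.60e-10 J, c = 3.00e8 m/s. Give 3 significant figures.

A time is [E]⁻¹ in ℏ=c=1; restore one factor of ℏ.
1 GeV⁻¹ → ℏ × (1 GeV in J)⁻¹ = 6.56e-25 s.
Convert the energy scale: 5.10e-3 TeV⁻¹ = 5.10e-6 GeV⁻¹.
Result: 5.10e-6 × 6.56e-25 = 3.35e-30 s.

3.35e-30 s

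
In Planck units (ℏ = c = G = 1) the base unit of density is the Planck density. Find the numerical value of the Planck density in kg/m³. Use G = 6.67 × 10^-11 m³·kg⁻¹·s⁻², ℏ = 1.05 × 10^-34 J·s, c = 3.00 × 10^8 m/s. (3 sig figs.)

5.20 × 10^96 kg/m³

ρ_P = c⁵/(ℏG²)
  = 2.43 × 10^42 / 4.67 × 10^-55
  = 5.20 × 10^96 kg/m³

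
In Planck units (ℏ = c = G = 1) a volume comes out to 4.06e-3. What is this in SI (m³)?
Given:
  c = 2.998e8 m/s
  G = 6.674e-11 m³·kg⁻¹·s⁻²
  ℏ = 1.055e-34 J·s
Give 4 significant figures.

One Planck volume: V_P = (ℏG/c³)^(3/2) = 4.224e-105 m³.
4.06e-3 × 4.224e-105 m³ = 1.715e-107 m³

1.715e-107 m³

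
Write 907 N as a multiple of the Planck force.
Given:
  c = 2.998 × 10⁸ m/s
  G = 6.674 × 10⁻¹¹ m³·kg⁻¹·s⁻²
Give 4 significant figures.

Planck force: F_P = c⁴/G = 1.210 × 10⁴⁴ N.
907 / 1.210 × 10⁴⁴ = 7.493 × 10⁻⁴²

7.493 × 10⁻⁴²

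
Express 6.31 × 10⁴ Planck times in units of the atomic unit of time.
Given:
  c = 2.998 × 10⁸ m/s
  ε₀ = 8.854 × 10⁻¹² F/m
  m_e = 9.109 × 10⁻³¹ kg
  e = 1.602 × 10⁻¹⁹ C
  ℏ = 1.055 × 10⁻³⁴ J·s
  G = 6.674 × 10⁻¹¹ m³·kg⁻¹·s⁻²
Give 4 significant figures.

1.404 × 10⁻²²

Planck time: t_P = √(ℏG/c⁵) = 5.392 × 10⁻⁴⁴ s
atomic unit of time: τ_au = (4πε₀)²ℏ³/(m_e e⁴) = 2.423 × 10⁻¹⁷ s
6.31 × 10⁴ × 5.392 × 10⁻⁴⁴ / 2.423 × 10⁻¹⁷ = 1.404 × 10⁻²²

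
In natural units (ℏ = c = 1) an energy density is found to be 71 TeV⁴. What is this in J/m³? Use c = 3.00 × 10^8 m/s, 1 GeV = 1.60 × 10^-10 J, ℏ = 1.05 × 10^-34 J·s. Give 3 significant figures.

1.49 × 10^51 J/m³

[E]/[L]³ = [E]⁴/(ℏc)³; restore (ℏc)⁻³.
1 GeV⁴ → 1/(ℏc)³ × (1 GeV in J)⁴ = 2.10 × 10^37 J/m³.
Convert the energy scale: 71 TeV⁴ = 7.10 × 10^13 GeV⁴.
Result: 7.10 × 10^13 × 2.10 × 10^37 = 1.49 × 10^51 J/m³.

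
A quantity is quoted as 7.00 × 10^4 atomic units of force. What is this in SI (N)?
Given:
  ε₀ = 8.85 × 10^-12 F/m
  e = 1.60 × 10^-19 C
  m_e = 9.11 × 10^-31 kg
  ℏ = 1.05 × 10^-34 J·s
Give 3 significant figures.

One atomic unit of force: F_au = E_h/a₀ = m_e²e⁶/((4πε₀)³ℏ⁴) = 8.33 × 10^-8 N.
7.00 × 10^4 × 8.33 × 10^-8 N = 5.83 × 10^-3 N

5.83 × 10^-3 N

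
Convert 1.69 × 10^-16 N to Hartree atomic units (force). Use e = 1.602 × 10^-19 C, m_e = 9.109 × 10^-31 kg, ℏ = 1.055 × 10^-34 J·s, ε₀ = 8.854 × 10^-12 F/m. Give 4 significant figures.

atomic unit of force: F_au = E_h/a₀ = m_e²e⁶/((4πε₀)³ℏ⁴) = 8.220 × 10^-8 N.
1.69 × 10^-16 / 8.220 × 10^-8 = 2.056 × 10^-9

2.056 × 10^-9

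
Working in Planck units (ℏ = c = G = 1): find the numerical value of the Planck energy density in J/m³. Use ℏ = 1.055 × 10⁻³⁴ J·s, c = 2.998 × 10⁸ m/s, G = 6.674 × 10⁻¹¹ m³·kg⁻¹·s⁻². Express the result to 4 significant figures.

The unique combination of the constants set to 1 with dimensions of energy density is u_P = c⁷/(ℏG²).
  = 2.177 × 10⁵⁹ / 4.699 × 10⁻⁵⁵
  = 4.632 × 10¹¹³ J/m³

4.632 × 10¹¹³ J/m³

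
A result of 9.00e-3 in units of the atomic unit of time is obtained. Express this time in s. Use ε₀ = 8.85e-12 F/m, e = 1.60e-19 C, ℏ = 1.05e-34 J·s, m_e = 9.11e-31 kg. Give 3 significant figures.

One atomic unit of time: τ_au = (4πε₀)²ℏ³/(m_e e⁴) = 2.40e-17 s.
9.00e-3 × 2.40e-17 s = 2.16e-19 s

2.16e-19 s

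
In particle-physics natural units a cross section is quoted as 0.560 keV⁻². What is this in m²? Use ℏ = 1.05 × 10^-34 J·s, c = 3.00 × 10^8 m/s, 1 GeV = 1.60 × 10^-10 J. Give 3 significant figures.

Area is [L]² = [E]⁻²·(ℏc)²; restore (ℏc)².
1 GeV⁻² → (ℏc)² × (1 GeV in J)⁻² = 3.88 × 10^-32 m².
Convert the energy scale: 0.560 keV⁻² = 5.60 × 10^11 GeV⁻².
Result: 5.60 × 10^11 × 3.88 × 10^-32 = 2.17 × 10^-20 m².

2.17 × 10^-20 m²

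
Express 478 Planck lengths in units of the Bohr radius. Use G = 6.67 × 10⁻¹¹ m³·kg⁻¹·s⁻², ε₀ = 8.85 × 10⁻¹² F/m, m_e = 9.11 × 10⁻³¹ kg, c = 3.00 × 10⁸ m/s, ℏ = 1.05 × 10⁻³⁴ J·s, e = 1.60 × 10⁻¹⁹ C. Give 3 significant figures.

Planck length: ℓ_P = √(ℏG/c³) = 1.61 × 10⁻³⁵ m
Bohr radius: a₀ = 4πε₀ℏ²/(m_e e²) = 5.26 × 10⁻¹¹ m
478 × 1.61 × 10⁻³⁵ / 5.26 × 10⁻¹¹ = 1.46 × 10⁻²²

1.46 × 10⁻²²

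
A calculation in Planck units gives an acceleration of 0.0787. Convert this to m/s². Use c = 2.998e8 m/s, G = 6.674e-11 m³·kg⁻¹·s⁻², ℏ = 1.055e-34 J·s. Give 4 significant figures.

4.376e50 m/s²

One Planck acceleration: a_P = √(c⁷/(ℏG)) = 5.560e51 m/s².
0.0787 × 5.560e51 m/s² = 4.376e50 m/s²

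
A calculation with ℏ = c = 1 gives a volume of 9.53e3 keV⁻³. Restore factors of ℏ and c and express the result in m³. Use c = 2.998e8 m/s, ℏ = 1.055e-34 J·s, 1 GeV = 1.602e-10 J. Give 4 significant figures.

7.334e-26 m³

Volume is [L]³ = [E]⁻³·(ℏc)³.
1 GeV⁻³ → (ℏc)³ × (1 GeV in J)⁻³ = 7.696e-48 m³.
Convert the energy scale: 9.53e3 keV⁻³ = 9.53e21 GeV⁻³.
Result: 9.53e21 × 7.696e-48 = 7.334e-26 m³.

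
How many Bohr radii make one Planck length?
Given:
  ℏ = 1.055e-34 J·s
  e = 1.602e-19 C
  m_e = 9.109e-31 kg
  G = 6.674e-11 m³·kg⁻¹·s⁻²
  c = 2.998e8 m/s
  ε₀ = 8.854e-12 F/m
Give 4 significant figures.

Planck length: ℓ_P = √(ℏG/c³) = 1.616e-35 m
Bohr radius: a₀ = 4πε₀ℏ²/(m_e e²) = 5.297e-11 m
ratio = 1.616e-35 / 5.297e-11 = 3.051e-25

3.051e-25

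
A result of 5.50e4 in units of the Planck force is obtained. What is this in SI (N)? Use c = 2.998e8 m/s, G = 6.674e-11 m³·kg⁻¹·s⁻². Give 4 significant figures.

6.657e48 N

One Planck force: F_P = c⁴/G = 1.210e44 N.
5.50e4 × 1.210e44 N = 6.657e48 N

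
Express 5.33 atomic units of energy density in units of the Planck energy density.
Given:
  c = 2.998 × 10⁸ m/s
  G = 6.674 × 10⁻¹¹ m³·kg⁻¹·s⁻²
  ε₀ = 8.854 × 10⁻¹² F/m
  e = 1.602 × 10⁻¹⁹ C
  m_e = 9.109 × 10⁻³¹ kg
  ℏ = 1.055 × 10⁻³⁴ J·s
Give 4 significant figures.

3.370 × 10⁻¹⁰⁰

atomic unit of energy density: u_au = E_h/a₀³ = m_e⁴e¹⁰/((4πε₀)⁵ℏ⁸) = 2.929 × 10¹³ J/m³
Planck energy density: u_P = c⁷/(ℏG²) = 4.632 × 10¹¹³ J/m³
5.33 × 2.929 × 10¹³ / 4.632 × 10¹¹³ = 3.370 × 10⁻¹⁰⁰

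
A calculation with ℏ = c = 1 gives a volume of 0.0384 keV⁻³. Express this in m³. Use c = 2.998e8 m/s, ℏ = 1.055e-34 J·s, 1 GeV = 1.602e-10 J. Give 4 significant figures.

2.955e-31 m³

Volume is [L]³ = [E]⁻³·(ℏc)³.
1 GeV⁻³ → (ℏc)³ × (1 GeV in J)⁻³ = 7.696e-48 m³.
Convert the energy scale: 0.0384 keV⁻³ = 3.84e16 GeV⁻³.
Result: 3.84e16 × 7.696e-48 = 2.955e-31 m³.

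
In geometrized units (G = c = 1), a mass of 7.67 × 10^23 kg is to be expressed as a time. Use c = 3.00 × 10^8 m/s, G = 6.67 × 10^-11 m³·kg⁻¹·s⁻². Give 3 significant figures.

Mass → time via G/c³.
7.67 × 10^23 kg × (G/c³) = 1.89 × 10^-12 s

1.89 × 10^-12 s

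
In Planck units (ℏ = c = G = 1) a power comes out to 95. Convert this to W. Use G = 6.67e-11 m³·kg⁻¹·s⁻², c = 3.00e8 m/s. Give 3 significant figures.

One Planck power: P_P = c⁵/G = 3.64e52 W.
95 × 3.64e52 W = 3.46e54 W

3.46e54 W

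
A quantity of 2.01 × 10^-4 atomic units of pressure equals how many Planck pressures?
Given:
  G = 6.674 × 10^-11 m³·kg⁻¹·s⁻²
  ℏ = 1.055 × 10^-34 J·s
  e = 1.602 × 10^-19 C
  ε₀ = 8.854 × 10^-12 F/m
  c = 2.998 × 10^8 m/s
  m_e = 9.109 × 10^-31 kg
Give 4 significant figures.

1.271 × 10^-104

atomic unit of pressure: P_au = E_h/a₀³ = m_e⁴e¹⁰/((4πε₀)⁵ℏ⁸) = 2.929 × 10^13 Pa
Planck pressure: p_P = c⁷/(ℏG²) = 4.632 × 10^113 Pa
2.01 × 10^-4 × 2.929 × 10^13 / 4.632 × 10^113 = 1.271 × 10^-104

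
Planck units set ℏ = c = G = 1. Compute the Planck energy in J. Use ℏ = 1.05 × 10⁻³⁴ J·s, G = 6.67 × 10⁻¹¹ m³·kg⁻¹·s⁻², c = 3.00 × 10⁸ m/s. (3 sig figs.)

1.96 × 10⁹ J

The unique combination of the constants set to 1 with dimensions of energy is E_P = √(ℏc⁵/G).
  = √(3.83 × 10¹⁸)
  = 1.96 × 10⁹ J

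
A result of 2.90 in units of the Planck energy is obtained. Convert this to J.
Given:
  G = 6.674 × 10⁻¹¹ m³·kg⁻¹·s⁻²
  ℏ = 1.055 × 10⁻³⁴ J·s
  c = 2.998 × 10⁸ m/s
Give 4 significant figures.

One Planck energy: E_P = √(ℏc⁵/G) = 1.957 × 10⁹ J.
2.90 × 1.957 × 10⁹ J = 5.674 × 10⁹ J

5.674 × 10⁹ J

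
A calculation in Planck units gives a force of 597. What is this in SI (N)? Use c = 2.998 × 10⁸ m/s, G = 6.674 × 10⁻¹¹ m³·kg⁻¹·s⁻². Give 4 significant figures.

7.226 × 10⁴⁶ N

One Planck force: F_P = c⁴/G = 1.210 × 10⁴⁴ N.
597 × 1.210 × 10⁴⁴ N = 7.226 × 10⁴⁶ N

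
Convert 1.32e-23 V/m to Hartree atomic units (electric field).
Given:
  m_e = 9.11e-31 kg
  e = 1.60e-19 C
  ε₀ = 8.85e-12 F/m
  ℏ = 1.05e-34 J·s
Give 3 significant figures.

2.54e-35

atomic unit of electric field: E_au = E_h/(e a₀) = m_e²e⁵/((4πε₀)³ℏ⁴) = 5.20e11 V/m.
1.32e-23 / 5.20e11 = 2.54e-35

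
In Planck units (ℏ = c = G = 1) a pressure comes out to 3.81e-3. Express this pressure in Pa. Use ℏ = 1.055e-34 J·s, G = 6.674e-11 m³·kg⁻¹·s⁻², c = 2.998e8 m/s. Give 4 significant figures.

One Planck pressure: p_P = c⁷/(ℏG²) = 4.632e113 Pa.
3.81e-3 × 4.632e113 Pa = 1.765e111 Pa

1.765e111 Pa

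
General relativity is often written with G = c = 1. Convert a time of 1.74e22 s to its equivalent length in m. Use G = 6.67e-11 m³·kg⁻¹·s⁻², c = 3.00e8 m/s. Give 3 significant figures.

Time → length via c.
1.74e22 s × (c) = 5.22e30 m

5.22e30 m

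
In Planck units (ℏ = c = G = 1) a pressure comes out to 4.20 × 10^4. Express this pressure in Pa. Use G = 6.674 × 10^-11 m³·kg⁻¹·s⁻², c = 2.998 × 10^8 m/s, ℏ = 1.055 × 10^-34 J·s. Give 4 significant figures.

1.946 × 10^118 Pa

One Planck pressure: p_P = c⁷/(ℏG²) = 4.632 × 10^113 Pa.
4.20 × 10^4 × 4.632 × 10^113 Pa = 1.946 × 10^118 Pa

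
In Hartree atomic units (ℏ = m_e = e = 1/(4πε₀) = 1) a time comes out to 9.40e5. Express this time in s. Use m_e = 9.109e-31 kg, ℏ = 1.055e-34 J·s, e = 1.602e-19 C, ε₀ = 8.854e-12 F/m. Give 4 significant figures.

One atomic unit of time: τ_au = (4πε₀)²ℏ³/(m_e e⁴) = 2.423e-17 s.
9.40e5 × 2.423e-17 s = 2.278e-11 s

2.278e-11 s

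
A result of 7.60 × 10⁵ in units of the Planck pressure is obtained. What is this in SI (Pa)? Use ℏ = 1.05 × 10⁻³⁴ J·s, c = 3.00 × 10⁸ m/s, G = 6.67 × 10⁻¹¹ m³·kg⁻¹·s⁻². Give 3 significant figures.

3.56 × 10¹¹⁹ Pa

One Planck pressure: p_P = c⁷/(ℏG²) = 4.68 × 10¹¹³ Pa.
7.60 × 10⁵ × 4.68 × 10¹¹³ Pa = 3.56 × 10¹¹⁹ Pa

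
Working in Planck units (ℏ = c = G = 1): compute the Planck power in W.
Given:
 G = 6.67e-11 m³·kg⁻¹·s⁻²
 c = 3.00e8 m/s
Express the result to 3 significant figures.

3.64e52 W

From ℏ = c = G = 1 the power scale is P_P = c⁵/G.
  = 2.43e42 / 6.67e-11
  = 3.64e52 W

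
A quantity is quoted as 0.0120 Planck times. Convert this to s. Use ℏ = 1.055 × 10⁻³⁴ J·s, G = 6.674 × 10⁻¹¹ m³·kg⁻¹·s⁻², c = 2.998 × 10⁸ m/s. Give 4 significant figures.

6.470 × 10⁻⁴⁶ s

One Planck time: t_P = √(ℏG/c⁵) = 5.392 × 10⁻⁴⁴ s.
0.0120 × 5.392 × 10⁻⁴⁴ s = 6.470 × 10⁻⁴⁶ s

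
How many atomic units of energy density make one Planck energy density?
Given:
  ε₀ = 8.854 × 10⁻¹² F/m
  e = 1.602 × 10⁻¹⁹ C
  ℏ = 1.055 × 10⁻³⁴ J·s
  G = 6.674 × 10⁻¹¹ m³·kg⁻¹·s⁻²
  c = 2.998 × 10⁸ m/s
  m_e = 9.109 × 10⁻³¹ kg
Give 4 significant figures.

1.581 × 10¹⁰⁰

Planck energy density: u_P = c⁷/(ℏG²) = 4.632 × 10¹¹³ J/m³
atomic unit of energy density: u_au = E_h/a₀³ = m_e⁴e¹⁰/((4πε₀)⁵ℏ⁸) = 2.929 × 10¹³ J/m³
ratio = 4.632 × 10¹¹³ / 2.929 × 10¹³ = 1.581 × 10¹⁰⁰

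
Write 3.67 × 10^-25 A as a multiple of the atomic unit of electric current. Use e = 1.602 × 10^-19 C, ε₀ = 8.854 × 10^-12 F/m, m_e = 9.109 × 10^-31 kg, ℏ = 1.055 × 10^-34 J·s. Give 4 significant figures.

5.551 × 10^-23

atomic unit of electric current: I_au = e E_h/ℏ = m_e e⁵/((4πε₀)²ℏ³) = 6.612 × 10^-3 A.
3.67 × 10^-25 / 6.612 × 10^-3 = 5.551 × 10^-23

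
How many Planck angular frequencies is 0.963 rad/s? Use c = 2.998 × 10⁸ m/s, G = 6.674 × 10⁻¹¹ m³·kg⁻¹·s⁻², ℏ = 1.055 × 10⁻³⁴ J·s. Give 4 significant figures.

5.192 × 10⁻⁴⁴

Planck angular frequency: ω_P = √(c⁵/(ℏG)) = 1.855 × 10⁴³ rad/s.
0.963 / 1.855 × 10⁴³ = 5.192 × 10⁻⁴⁴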